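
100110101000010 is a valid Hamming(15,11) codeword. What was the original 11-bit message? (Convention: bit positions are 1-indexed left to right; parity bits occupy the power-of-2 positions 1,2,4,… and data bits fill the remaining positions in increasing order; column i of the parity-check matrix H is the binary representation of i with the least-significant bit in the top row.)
Parity bits occupy power-of-2 positions; data bits are at positions {3,5,6,7,9,10,11,12,13,14,15} (1-indexed).
Extract: c[3]=0 c[5]=1 c[6]=0 c[7]=1 c[9]=1 c[10]=0 c[11]=0 c[12]=0 c[13]=0 c[14]=1 c[15]=0
Data = 01011000010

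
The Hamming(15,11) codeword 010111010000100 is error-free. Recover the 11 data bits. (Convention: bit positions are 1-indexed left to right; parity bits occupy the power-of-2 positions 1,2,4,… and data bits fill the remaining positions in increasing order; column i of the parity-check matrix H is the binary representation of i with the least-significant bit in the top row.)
Parity bits occupy power-of-2 positions; data bits are at positions {3,5,6,7,9,10,11,12,13,14,15} (1-indexed).
Extract: c[3]=0 c[5]=1 c[6]=1 c[7]=0 c[9]=0 c[10]=0 c[11]=0 c[12]=0 c[13]=1 c[14]=0 c[15]=0
Data = 01100000100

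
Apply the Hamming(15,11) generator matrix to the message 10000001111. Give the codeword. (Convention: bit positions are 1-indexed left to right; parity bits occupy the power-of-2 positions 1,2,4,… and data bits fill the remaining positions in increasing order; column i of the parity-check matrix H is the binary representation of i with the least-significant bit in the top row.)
Codeword c = d · G (mod 2), d = 10000001111:
  c[0] = d·G[:,0] = (10000001111)·(11011010101) mod 2 = 1+0+0+0+0+0+0+0+1+0+1 mod 2 = 1
  c[1] = d·G[:,1] = (10000001111)·(10110110011) mod 2 = 1+0+0+0+0+0+0+0+0+1+1 mod 2 = 1
  c[2] = d·G[:,2] = (10000001111)·(10000000000) mod 2 = 1+0+0+0+0+0+0+0+0+0+0 mod 2 = 1
  c[3] = d·G[:,3] = (10000001111)·(01110001111) mod 2 = 0+0+0+0+0+0+0+1+1+1+1 mod 2 = 0
  c[4] = d·G[:,4] = (10000001111)·(01000000000) mod 2 = 0+0+0+0+0+0+0+0+0+0+0 mod 2 = 0
  c[5] = d·G[:,5] = (10000001111)·(00100000000) mod 2 = 0+0+0+0+0+0+0+0+0+0+0 mod 2 = 0
  c[6] = d·G[:,6] = (10000001111)·(00010000000) mod 2 = 0+0+0+0+0+0+0+0+0+0+0 mod 2 = 0
  c[7] = d·G[:,7] = (10000001111)·(00001111111) mod 2 = 0+0+0+0+0+0+0+1+1+1+1 mod 2 = 0
  c[8] = d·G[:,8] = (10000001111)·(00001000000) mod 2 = 0+0+0+0+0+0+0+0+0+0+0 mod 2 = 0
  c[9] = d·G[:,9] = (10000001111)·(00000100000) mod 2 = 0+0+0+0+0+0+0+0+0+0+0 mod 2 = 0
  c[10] = d·G[:,10] = (10000001111)·(00000010000) mod 2 = 0+0+0+0+0+0+0+0+0+0+0 mod 2 = 0
  c[11] = d·G[:,11] = (10000001111)·(00000001000) mod 2 = 0+0+0+0+0+0+0+1+0+0+0 mod 2 = 1
  c[12] = d·G[:,12] = (10000001111)·(00000000100) mod 2 = 0+0+0+0+0+0+0+0+1+0+0 mod 2 = 1
  c[13] = d·G[:,13] = (10000001111)·(00000000010) mod 2 = 0+0+0+0+0+0+0+0+0+1+0 mod 2 = 1
  c[14] = d·G[:,14] = (10000001111)·(00000000001) mod 2 = 0+0+0+0+0+0+0+0+0+0+1 mod 2 = 1
Codeword = 111000000001111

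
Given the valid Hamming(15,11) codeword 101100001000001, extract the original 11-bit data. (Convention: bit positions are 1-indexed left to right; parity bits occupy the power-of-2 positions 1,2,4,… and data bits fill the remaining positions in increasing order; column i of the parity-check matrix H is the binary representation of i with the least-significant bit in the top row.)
Parity bits occupy power-of-2 positions; data bits are at positions {3,5,6,7,9,10,11,12,13,14,15} (1-indexed).
Extract: c[3]=1 c[5]=0 c[6]=0 c[7]=0 c[9]=1 c[10]=0 c[11]=0 c[12]=0 c[13]=0 c[14]=0 c[15]=1
Data = 10001000001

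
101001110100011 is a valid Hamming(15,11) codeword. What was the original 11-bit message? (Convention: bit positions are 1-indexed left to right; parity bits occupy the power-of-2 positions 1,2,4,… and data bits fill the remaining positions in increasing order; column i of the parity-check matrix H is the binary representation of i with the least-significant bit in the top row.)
Parity bits occupy power-of-2 positions; data bits are at positions {3,5,6,7,9,10,11,12,13,14,15} (1-indexed).
Extract: c[3]=1 c[5]=0 c[6]=1 c[7]=1 c[9]=0 c[10]=1 c[11]=0 c[12]=0 c[13]=0 c[14]=1 c[15]=1
Data = 10110100011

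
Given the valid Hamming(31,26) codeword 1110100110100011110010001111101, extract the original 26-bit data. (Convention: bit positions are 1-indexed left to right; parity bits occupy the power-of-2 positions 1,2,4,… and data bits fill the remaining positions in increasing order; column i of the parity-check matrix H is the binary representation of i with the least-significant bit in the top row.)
Parity bits occupy power-of-2 positions; data bits are at positions {3,5,6,7,9,10,11,12,13,14,15,17,18,19,20,21,22,23,24,25,26,27,28,29,30,31} (1-indexed).
Extract: c[3]=1 c[5]=1 c[6]=0 c[7]=0 c[9]=1 c[10]=0 c[11]=1 c[12]=0 c[13]=0 c[14]=0 c[15]=1 c[17]=1 c[18]=1 c[19]=0 c[20]=0 c[21]=1 c[22]=0 c[23]=0 c[24]=0 c[25]=1 c[26]=1 c[27]=1 c[28]=1 c[29]=1 c[30]=0 c[31]=1
Data = 11001010001110010001111101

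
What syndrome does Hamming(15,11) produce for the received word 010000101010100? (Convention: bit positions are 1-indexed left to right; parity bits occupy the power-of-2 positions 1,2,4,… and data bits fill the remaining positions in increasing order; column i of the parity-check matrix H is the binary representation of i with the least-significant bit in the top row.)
Syndrome s = H · r^T (mod 2), r = 010000101010100:
  s[0] = (101010101010101)·(010000101010100) mod 2 = 0+0+0+0+0+0+1+0+1+0+1+0+1+0+0 mod 2 = 0
  s[1] = (011001100110011)·(010000101010100) mod 2 = 0+1+0+0+0+0+1+0+0+0+1+0+0+0+0 mod 2 = 1
  s[2] = (000111100001111)·(010000101010100) mod 2 = 0+0+0+0+0+0+1+0+0+0+0+0+1+0+0 mod 2 = 0
  s[3] = (000000011111111)·(010000101010100) mod 2 = 0+0+0+0+0+0+0+0+1+0+1+0+1+0+0 mod 2 = 1
Syndrome = 0101
Non-zero syndrome: error at position 10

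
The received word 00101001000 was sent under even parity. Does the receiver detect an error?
Sum of received bits: 0+0+1+0+1+0+0+1+0+0+0 = 3; 3 mod 2 = 1. Result is 1 ≠ 0 → error detected.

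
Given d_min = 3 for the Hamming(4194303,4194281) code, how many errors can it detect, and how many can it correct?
Detection only: up to d_min − 1 = 2 errors.
Correction: up to ⌊(d_min − 1)/2⌋ = ⌊2/2⌋ = 1 errors.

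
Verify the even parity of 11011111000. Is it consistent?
Sum of all bits: 1+1+0+1+1+1+1+1+0+0+0 = 7; 7 mod 2 = 1. Result is 1 → parity error detected.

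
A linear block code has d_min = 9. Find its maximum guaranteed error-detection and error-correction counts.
(a) Detection requires d_min ≥ e+1, so e ≤ d_min − 1 = 8.
(b) Correction requires d_min ≥ 2t+1, so t ≤ ⌊(d_min − 1)/2⌋ = ⌊8/2⌋ = 4.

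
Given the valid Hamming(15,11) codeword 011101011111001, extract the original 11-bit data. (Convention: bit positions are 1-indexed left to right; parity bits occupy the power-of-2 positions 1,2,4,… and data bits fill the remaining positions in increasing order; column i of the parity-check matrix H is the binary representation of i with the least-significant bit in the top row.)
Parity bits occupy power-of-2 positions; data bits are at positions {3,5,6,7,9,10,11,12,13,14,15} (1-indexed).
Extract: c[3]=1 c[5]=0 c[6]=1 c[7]=0 c[9]=1 c[10]=1 c[11]=1 c[12]=1 c[13]=0 c[14]=0 c[15]=1
Data = 10101111001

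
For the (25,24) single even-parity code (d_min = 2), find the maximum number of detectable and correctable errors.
Detection only: up to d_min − 1 = 1 errors.
Correction: up to ⌊(d_min − 1)/2⌋ = ⌊1/2⌋ = 0 errors.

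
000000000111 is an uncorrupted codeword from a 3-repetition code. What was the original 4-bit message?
Split into 3-bit blocks: 000 000 000 111
Data = 0001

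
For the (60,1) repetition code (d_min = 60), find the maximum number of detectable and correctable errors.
Detection only: up to d_min − 1 = 59 errors.
Correction: up to ⌊(d_min − 1)/2⌋ = ⌊59/2⌋ = 29 errors.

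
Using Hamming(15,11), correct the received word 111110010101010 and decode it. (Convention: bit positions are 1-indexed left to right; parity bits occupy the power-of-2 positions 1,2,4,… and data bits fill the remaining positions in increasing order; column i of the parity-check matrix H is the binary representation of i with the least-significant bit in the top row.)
Syndrome s = H · r^T (mod 2), r = 111110010101010:
  s[0] = (101010101010101)·(111110010101010) mod 2 = 1+0+1+0+1+0+0+0+0+0+0+0+0+0+0 mod 2 = 1
  s[1] = (011001100110011)·(111110010101010) mod 2 = 0+1+1+0+0+0+0+0+0+1+0+0+0+1+0 mod 2 = 0
  s[2] = (000111100001111)·(111110010101010) mod 2 = 0+0+0+1+1+0+0+0+0+0+0+1+0+1+0 mod 2 = 0
  s[3] = (000000011111111)·(111110010101010) mod 2 = 0+0+0+0+0+0+0+1+0+1+0+1+0+1+0 mod 2 = 0
Syndrome = 1000
Column 1 of H equals this syndrome → error at bit 1 (1-indexed).
Flip bit 1: 111110010101010 → 011110010101010
Extract data bits at positions {3,5,6,7,9,10,11,12,13,14,15}: 11000101010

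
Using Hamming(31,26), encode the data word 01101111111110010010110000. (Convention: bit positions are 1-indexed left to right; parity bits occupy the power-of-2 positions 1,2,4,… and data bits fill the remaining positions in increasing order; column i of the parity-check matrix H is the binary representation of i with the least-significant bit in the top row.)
Codeword c = d · G (mod 2), d = 01101111111110010010110000:
  c[0] = d·G[:,0] = (01101111111110010010110000)·(11011010101101010101010101) mod 2 = 0+1+0+0+1+0+1+0+1+0+1+1+0+0+0+1+0+0+0+0+0+1+0+0+0+0 mod 2 = 0
  c[1] = d·G[:,1] = (01101111111110010010110000)·(10110110011011001100110011) mod 2 = 0+0+1+0+0+1+1+0+0+1+1+0+1+0+0+0+0+0+0+0+1+1+0+0+0+0 mod 2 = 0
  c[2] = d·G[:,2] = (01101111111110010010110000)·(10000000000000000000000000) mod 2 = 0+0+0+0+0+0+0+0+0+0+0+0+0+0+0+0+0+0+0+0+0+0+0+0+0+0 mod 2 = 0
  c[3] = d·G[:,3] = (01101111111110010010110000)·(01110001111000111100001111) mod 2 = 0+1+1+0+0+0+0+1+1+1+1+0+0+0+0+1+0+0+0+0+0+0+0+0+0+0 mod 2 = 1
  c[4] = d·G[:,4] = (01101111111110010010110000)·(01000000000000000000000000) mod 2 = 0+1+0+0+0+0+0+0+0+0+0+0+0+0+0+0+0+0+0+0+0+0+0+0+0+0 mod 2 = 1
  c[5] = d·G[:,5] = (01101111111110010010110000)·(00100000000000000000000000) mod 2 = 0+0+1+0+0+0+0+0+0+0+0+0+0+0+0+0+0+0+0+0+0+0+0+0+0+0 mod 2 = 1
  c[6] = d·G[:,6] = (01101111111110010010110000)·(00010000000000000000000000) mod 2 = 0+0+0+0+0+0+0+0+0+0+0+0+0+0+0+0+0+0+0+0+0+0+0+0+0+0 mod 2 = 0
  c[7] = d·G[:,7] = (01101111111110010010110000)·(00001111111000000011111111) mod 2 = 0+0+0+0+1+1+1+1+1+1+1+0+0+0+0+0+0+0+1+0+1+1+0+0+0+0 mod 2 = 0
  c[8] = d·G[:,8] = (01101111111110010010110000)·(00001000000000000000000000) mod 2 = 0+0+0+0+1+0+0+0+0+0+0+0+0+0+0+0+0+0+0+0+0+0+0+0+0+0 mod 2 = 1
  c[9] = d·G[:,9] = (01101111111110010010110000)·(00000100000000000000000000) mod 2 = 0+0+0+0+0+1+0+0+0+0+0+0+0+0+0+0+0+0+0+0+0+0+0+0+0+0 mod 2 = 1
  c[10] = d·G[:,10] = (01101111111110010010110000)·(00000010000000000000000000) mod 2 = 0+0+0+0+0+0+1+0+0+0+0+0+0+0+0+0+0+0+0+0+0+0+0+0+0+0 mod 2 = 1
  c[11] = d·G[:,11] = (01101111111110010010110000)·(00000001000000000000000000) mod 2 = 0+0+0+0+0+0+0+1+0+0+0+0+0+0+0+0+0+0+0+0+0+0+0+0+0+0 mod 2 = 1
  c[12] = d·G[:,12] = (01101111111110010010110000)·(00000000100000000000000000) mod 2 = 0+0+0+0+0+0+0+0+1+0+0+0+0+0+0+0+0+0+0+0+0+0+0+0+0+0 mod 2 = 1
  c[13] = d·G[:,13] = (01101111111110010010110000)·(00000000010000000000000000) mod 2 = 0+0+0+0+0+0+0+0+0+1+0+0+0+0+0+0+0+0+0+0+0+0+0+0+0+0 mod 2 = 1
  c[14] = d·G[:,14] = (01101111111110010010110000)·(00000000001000000000000000) mod 2 = 0+0+0+0+0+0+0+0+0+0+1+0+0+0+0+0+0+0+0+0+0+0+0+0+0+0 mod 2 = 1
  c[15] = d·G[:,15] = (01101111111110010010110000)·(00000000000111111111111111) mod 2 = 0+0+0+0+0+0+0+0+0+0+0+1+1+0+0+1+0+0+1+0+1+1+0+0+0+0 mod 2 = 0
  c[16] = d·G[:,16] = (01101111111110010010110000)·(00000000000100000000000000) mod 2 = 0+0+0+0+0+0+0+0+0+0+0+1+0+0+0+0+0+0+0+0+0+0+0+0+0+0 mod 2 = 1
  c[17] = d·G[:,17] = (01101111111110010010110000)·(00000000000010000000000000) mod 2 = 0+0+0+0+0+0+0+0+0+0+0+0+1+0+0+0+0+0+0+0+0+0+0+0+0+0 mod 2 = 1
  c[18] = d·G[:,18] = (01101111111110010010110000)·(00000000000001000000000000) mod 2 = 0+0+0+0+0+0+0+0+0+0+0+0+0+0+0+0+0+0+0+0+0+0+0+0+0+0 mod 2 = 0
  c[19] = d·G[:,19] = (01101111111110010010110000)·(00000000000000100000000000) mod 2 = 0+0+0+0+0+0+0+0+0+0+0+0+0+0+0+0+0+0+0+0+0+0+0+0+0+0 mod 2 = 0
  c[20] = d·G[:,20] = (01101111111110010010110000)·(00000000000000010000000000) mod 2 = 0+0+0+0+0+0+0+0+0+0+0+0+0+0+0+1+0+0+0+0+0+0+0+0+0+0 mod 2 = 1
  c[21] = d·G[:,21] = (01101111111110010010110000)·(00000000000000001000000000) mod 2 = 0+0+0+0+0+0+0+0+0+0+0+0+0+0+0+0+0+0+0+0+0+0+0+0+0+0 mod 2 = 0
  c[22] = d·G[:,22] = (01101111111110010010110000)·(00000000000000000100000000) mod 2 = 0+0+0+0+0+0+0+0+0+0+0+0+0+0+0+0+0+0+0+0+0+0+0+0+0+0 mod 2 = 0
  c[23] = d·G[:,23] = (01101111111110010010110000)·(00000000000000000010000000) mod 2 = 0+0+0+0+0+0+0+0+0+0+0+0+0+0+0+0+0+0+1+0+0+0+0+0+0+0 mod 2 = 1
  c[24] = d·G[:,24] = (01101111111110010010110000)·(00000000000000000001000000) mod 2 = 0+0+0+0+0+0+0+0+0+0+0+0+0+0+0+0+0+0+0+0+0+0+0+0+0+0 mod 2 = 0
  c[25] = d·G[:,25] = (01101111111110010010110000)·(00000000000000000000100000) mod 2 = 0+0+0+0+0+0+0+0+0+0+0+0+0+0+0+0+0+0+0+0+1+0+0+0+0+0 mod 2 = 1
  c[26] = d·G[:,26] = (01101111111110010010110000)·(00000000000000000000010000) mod 2 = 0+0+0+0+0+0+0+0+0+0+0+0+0+0+0+0+0+0+0+0+0+1+0+0+0+0 mod 2 = 1
  c[27] = d·G[:,27] = (01101111111110010010110000)·(00000000000000000000001000) mod 2 = 0+0+0+0+0+0+0+0+0+0+0+0+0+0+0+0+0+0+0+0+0+0+0+0+0+0 mod 2 = 0
  c[28] = d·G[:,28] = (01101111111110010010110000)·(00000000000000000000000100) mod 2 = 0+0+0+0+0+0+0+0+0+0+0+0+0+0+0+0+0+0+0+0+0+0+0+0+0+0 mod 2 = 0
  c[29] = d·G[:,29] = (01101111111110010010110000)·(00000000000000000000000010) mod 2 = 0+0+0+0+0+0+0+0+0+0+0+0+0+0+0+0+0+0+0+0+0+0+0+0+0+0 mod 2 = 0
  c[30] = d·G[:,30] = (01101111111110010010110000)·(00000000000000000000000001) mod 2 = 0+0+0+0+0+0+0+0+0+0+0+0+0+0+0+0+0+0+0+0+0+0+0+0+0+0 mod 2 = 0
Codeword = 0001110011111110110010010110000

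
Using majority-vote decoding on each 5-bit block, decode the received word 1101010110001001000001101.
Split into 5-bit blocks and majority-vote each:
  block 1 = 11010: 3 ones, 2 zeros → 1
  block 2 = 10110: 3 ones, 2 zeros → 1
  block 3 = 00100: 1 ones, 4 zeros → 0
  block 4 = 10000: 1 ones, 4 zeros → 0
  block 5 = 01101: 3 ones, 2 zeros → 1
Decoded = 11001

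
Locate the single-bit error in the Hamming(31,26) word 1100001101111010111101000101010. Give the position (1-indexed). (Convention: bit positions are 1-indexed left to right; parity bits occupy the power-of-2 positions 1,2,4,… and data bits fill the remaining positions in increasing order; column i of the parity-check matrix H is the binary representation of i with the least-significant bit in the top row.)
Syndrome s = H · r^T (mod 2), r = 1100001101111010111101000101010:
  s[0] = (1010101010101010101010101010101)·(1100001101111010111101000101010) mod 2 = 1+0+0+0+0+0+1+0+0+0+1+0+1+0+1+0+1+0+1+0+0+0+0+0+0+0+0+0+0+0+0 mod 2 = 1
  s[1] = (0110011001100110011001100110011)·(1100001101111010111101000101010) mod 2 = 0+1+0+0+0+0+1+0+0+1+1+0+0+0+1+0+0+1+1+0+0+1+0+0+0+1+0+0+0+1+0 mod 2 = 0
  s[2] = (0001111000011110000111100001111)·(1100001101111010111101000101010) mod 2 = 0+0+0+0+0+0+1+0+0+0+0+1+1+0+1+0+0+0+0+1+0+1+0+0+0+0+0+1+0+1+0 mod 2 = 0
  s[3] = (0000000111111110000000011111111)·(1100001101111010111101000101010) mod 2 = 0+0+0+0+0+0+0+1+0+1+1+1+1+0+1+0+0+0+0+0+0+0+0+0+0+1+0+1+0+1+0 mod 2 = 1
  s[4] = (0000000000000001111111111111111)·(1100001101111010111101000101010) mod 2 = 0+0+0+0+0+0+0+0+0+0+0+0+0+0+0+0+1+1+1+1+0+1+0+0+0+1+0+1+0+1+0 mod 2 = 0
Syndrome = 10010
Column i of H is the binary representation of i, so the syndrome is the binary index of the flipped bit.
Read s = 10010 with s[0] as LSB: 1·2^0 + 0·2^1 + 0·2^2 + 1·2^3 + 0·2^4 = 9.
Error is at bit position 9.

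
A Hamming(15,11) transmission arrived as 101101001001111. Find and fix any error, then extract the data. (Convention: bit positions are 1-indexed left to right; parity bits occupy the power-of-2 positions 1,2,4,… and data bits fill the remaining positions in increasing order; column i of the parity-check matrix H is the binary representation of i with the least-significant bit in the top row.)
Syndrome s = H · r^T (mod 2), r = 101101001001111:
  s[0] = (101010101010101)·(101101001001111) mod 2 = 1+0+1+0+0+0+0+0+1+0+0+0+1+0+1 mod 2 = 1
  s[1] = (011001100110011)·(101101001001111) mod 2 = 0+0+1+0+0+1+0+0+0+0+0+0+0+1+1 mod 2 = 0
  s[2] = (000111100001111)·(101101001001111) mod 2 = 0+0+0+1+0+1+0+0+0+0+0+1+1+1+1 mod 2 = 0
  s[3] = (000000011111111)·(101101001001111) mod 2 = 0+0+0+0+0+0+0+0+1+0+0+1+1+1+1 mod 2 = 1
Syndrome = 1001
Column 9 of H equals this syndrome → error at bit 9 (1-indexed).
Flip bit 9: 101101001001111 → 101101000001111
Extract data bits at positions {3,5,6,7,9,10,11,12,13,14,15}: 10100001111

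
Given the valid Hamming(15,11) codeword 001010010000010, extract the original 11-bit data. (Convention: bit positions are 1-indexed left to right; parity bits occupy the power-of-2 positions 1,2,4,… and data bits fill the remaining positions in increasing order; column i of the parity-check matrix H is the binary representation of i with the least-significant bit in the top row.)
Parity bits occupy power-of-2 positions; data bits are at positions {3,5,6,7,9,10,11,12,13,14,15} (1-indexed).
Extract: c[3]=1 c[5]=1 c[6]=0 c[7]=0 c[9]=0 c[10]=0 c[11]=0 c[12]=0 c[13]=0 c[14]=1 c[15]=0
Data = 11000000010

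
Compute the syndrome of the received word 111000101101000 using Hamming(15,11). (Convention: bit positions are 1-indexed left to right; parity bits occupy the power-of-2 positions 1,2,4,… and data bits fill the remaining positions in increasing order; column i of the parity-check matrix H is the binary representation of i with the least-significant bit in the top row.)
Syndrome s = H · r^T (mod 2), r = 111000101101000:
  s[0] = (101010101010101)·(111000101101000) mod 2 = 1+0+1+0+0+0+1+0+1+0+0+0+0+0+0 mod 2 = 0
  s[1] = (011001100110011)·(111000101101000) mod 2 = 0+1+1+0+0+0+1+0+0+1+0+0+0+0+0 mod 2 = 0
  s[2] = (000111100001111)·(111000101101000) mod 2 = 0+0+0+0+0+0+1+0+0+0+0+1+0+0+0 mod 2 = 0
  s[3] = (000000011111111)·(111000101101000) mod 2 = 0+0+0+0+0+0+0+0+1+1+0+1+0+0+0 mod 2 = 1
Syndrome = 0001
Non-zero syndrome: error at position 8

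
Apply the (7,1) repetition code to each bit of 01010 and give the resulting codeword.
Repeat each bit 7× and concatenate:
0→0000000  1→1111111  0→0000000  1→1111111  0→0000000
Codeword = 00000001111111000000011111110000000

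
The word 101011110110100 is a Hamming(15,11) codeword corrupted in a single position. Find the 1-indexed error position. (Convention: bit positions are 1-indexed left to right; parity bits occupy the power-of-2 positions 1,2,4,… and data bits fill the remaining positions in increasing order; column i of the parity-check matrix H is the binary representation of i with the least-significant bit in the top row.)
Syndrome s = H · r^T (mod 2), r = 101011110110100:
  s[0] = (101010101010101)·(101011110110100) mod 2 = 1+0+1+0+1+0+1+0+0+0+1+0+1+0+0 mod 2 = 0
  s[1] = (011001100110011)·(101011110110100) mod 2 = 0+0+1+0+0+1+1+0+0+1+1+0+0+0+0 mod 2 = 1
  s[2] = (000111100001111)·(101011110110100) mod 2 = 0+0+0+0+1+1+1+0+0+0+0+0+1+0+0 mod 2 = 0
  s[3] = (000000011111111)·(101011110110100) mod 2 = 0+0+0+0+0+0+0+1+0+1+1+0+1+0+0 mod 2 = 0
Syndrome = 0100
Column i of H is the binary representation of i, so the syndrome is the binary index of the flipped bit.
Read s = 0100 with s[0] as LSB: 0·2^0 + 1·2^1 + 0·2^2 + 0·2^3 = 2.
Error is at bit position 2.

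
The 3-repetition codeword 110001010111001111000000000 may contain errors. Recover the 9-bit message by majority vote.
Split into 3-bit blocks and majority-vote each:
  block 1 = 110: 2 ones, 1 zeros → 1
  block 2 = 001: 1 ones, 2 zeros → 0
  block 3 = 010: 1 ones, 2 zeros → 0
  block 4 = 111: 3 ones, 0 zeros → 1
  block 5 = 001: 1 ones, 2 zeros → 0
  block 6 = 111: 3 ones, 0 zeros → 1
  block 7 = 000: 0 ones, 3 zeros → 0
  block 8 = 000: 0 ones, 3 zeros → 0
  block 9 = 000: 0 ones, 3 zeros → 0
Decoded = 100101000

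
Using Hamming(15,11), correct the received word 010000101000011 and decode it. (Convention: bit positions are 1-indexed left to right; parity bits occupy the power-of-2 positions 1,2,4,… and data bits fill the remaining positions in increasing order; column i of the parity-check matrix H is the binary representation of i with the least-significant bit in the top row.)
Syndrome s = H · r^T (mod 2), r = 010000101000011:
  s[0] = (101010101010101)·(010000101000011) mod 2 = 0+0+0+0+0+0+1+0+1+0+0+0+0+0+1 mod 2 = 1
  s[1] = (011001100110011)·(010000101000011) mod 2 = 0+1+0+0+0+0+1+0+0+0+0+0+0+1+1 mod 2 = 0
  s[2] = (000111100001111)·(010000101000011) mod 2 = 0+0+0+0+0+0+1+0+0+0+0+0+0+1+1 mod 2 = 1
  s[3] = (000000011111111)·(010000101000011) mod 2 = 0+0+0+0+0+0+0+0+1+0+0+0+0+1+1 mod 2 = 1
Syndrome = 1011
Column 13 of H equals this syndrome → error at bit 13 (1-indexed).
Flip bit 13: 010000101000011 → 010000101000111
Extract data bits at positions {3,5,6,7,9,10,11,12,13,14,15}: 00011000111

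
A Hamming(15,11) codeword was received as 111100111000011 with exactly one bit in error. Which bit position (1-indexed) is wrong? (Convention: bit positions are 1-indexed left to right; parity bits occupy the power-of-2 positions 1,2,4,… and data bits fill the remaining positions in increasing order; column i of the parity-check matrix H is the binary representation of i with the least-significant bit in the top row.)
Syndrome s = H · r^T (mod 2), r = 111100111000011:
  s[0] = (101010101010101)·(111100111000011) mod 2 = 1+0+1+0+0+0+1+0+1+0+0+0+0+0+1 mod 2 = 1
  s[1] = (011001100110011)·(111100111000011) mod 2 = 0+1+1+0+0+0+1+0+0+0+0+0+0+1+1 mod 2 = 1
  s[2] = (000111100001111)·(111100111000011) mod 2 = 0+0+0+1+0+0+1+0+0+0+0+0+0+1+1 mod 2 = 0
  s[3] = (000000011111111)·(111100111000011) mod 2 = 0+0+0+0+0+0+0+1+1+0+0+0+0+1+1 mod 2 = 0
Syndrome = 1100
Column i of H is the binary representation of i, so the syndrome is the binary index of the flipped bit.
Read s = 1100 with s[0] as LSB: 1·2^0 + 1·2^1 + 0·2^2 + 0·2^3 = 3.
Error is at bit position 3.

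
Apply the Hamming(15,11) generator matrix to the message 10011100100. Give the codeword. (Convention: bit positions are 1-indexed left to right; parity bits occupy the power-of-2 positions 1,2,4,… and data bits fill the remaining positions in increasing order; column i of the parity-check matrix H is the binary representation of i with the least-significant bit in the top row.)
Codeword c = d · G (mod 2), d = 10011100100:
  c[0] = d·G[:,0] = (10011100100)·(11011010101) mod 2 = 1+0+0+1+1+0+0+0+1+0+0 mod 2 = 0
  c[1] = d·G[:,1] = (10011100100)·(10110110011) mod 2 = 1+0+0+1+0+1+0+0+0+0+0 mod 2 = 1
  c[2] = d·G[:,2] = (10011100100)·(10000000000) mod 2 = 1+0+0+0+0+0+0+0+0+0+0 mod 2 = 1
  c[3] = d·G[:,3] = (10011100100)·(01110001111) mod 2 = 0+0+0+1+0+0+0+0+1+0+0 mod 2 = 0
  c[4] = d·G[:,4] = (10011100100)·(01000000000) mod 2 = 0+0+0+0+0+0+0+0+0+0+0 mod 2 = 0
  c[5] = d·G[:,5] = (10011100100)·(00100000000) mod 2 = 0+0+0+0+0+0+0+0+0+0+0 mod 2 = 0
  c[6] = d·G[:,6] = (10011100100)·(00010000000) mod 2 = 0+0+0+1+0+0+0+0+0+0+0 mod 2 = 1
  c[7] = d·G[:,7] = (10011100100)·(00001111111) mod 2 = 0+0+0+0+1+1+0+0+1+0+0 mod 2 = 1
  c[8] = d·G[:,8] = (10011100100)·(00001000000) mod 2 = 0+0+0+0+1+0+0+0+0+0+0 mod 2 = 1
  c[9] = d·G[:,9] = (10011100100)·(00000100000) mod 2 = 0+0+0+0+0+1+0+0+0+0+0 mod 2 = 1
  c[10] = d·G[:,10] = (10011100100)·(00000010000) mod 2 = 0+0+0+0+0+0+0+0+0+0+0 mod 2 = 0
  c[11] = d·G[:,11] = (10011100100)·(00000001000) mod 2 = 0+0+0+0+0+0+0+0+0+0+0 mod 2 = 0
  c[12] = d·G[:,12] = (10011100100)·(00000000100) mod 2 = 0+0+0+0+0+0+0+0+1+0+0 mod 2 = 1
  c[13] = d·G[:,13] = (10011100100)·(00000000010) mod 2 = 0+0+0+0+0+0+0+0+0+0+0 mod 2 = 0
  c[14] = d·G[:,14] = (10011100100)·(00000000001) mod 2 = 0+0+0+0+0+0+0+0+0+0+0 mod 2 = 0
Codeword = 011000111100100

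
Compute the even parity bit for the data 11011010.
Sum of data bits: 1+1+0+1+1+0+1+0 = 5.
5 mod 2 = 1, so parity bit = 1.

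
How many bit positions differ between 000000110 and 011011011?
XOR = 011011101, count of 1s = 6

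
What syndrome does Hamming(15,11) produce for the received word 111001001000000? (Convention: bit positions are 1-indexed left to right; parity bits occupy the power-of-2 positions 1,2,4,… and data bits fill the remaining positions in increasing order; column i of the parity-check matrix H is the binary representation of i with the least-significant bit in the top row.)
Syndrome s = H · r^T (mod 2), r = 111001001000000:
  s[0] = (101010101010101)·(111001001000000) mod 2 = 1+0+1+0+0+0+0+0+1+0+0+0+0+0+0 mod 2 = 1
  s[1] = (011001100110011)·(111001001000000) mod 2 = 0+1+1+0+0+1+0+0+0+0+0+0+0+0+0 mod 2 = 1
  s[2] = (000111100001111)·(111001001000000) mod 2 = 0+0+0+0+0+1+0+0+0+0+0+0+0+0+0 mod 2 = 1
  s[3] = (000000011111111)·(111001001000000) mod 2 = 0+0+0+0+0+0+0+0+1+0+0+0+0+0+0 mod 2 = 1
Syndrome = 1111
Non-zero syndrome: error at position 15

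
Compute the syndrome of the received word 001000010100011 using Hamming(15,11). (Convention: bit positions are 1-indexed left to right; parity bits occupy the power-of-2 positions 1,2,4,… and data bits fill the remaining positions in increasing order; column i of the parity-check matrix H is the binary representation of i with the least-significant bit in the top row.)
Syndrome s = H · r^T (mod 2), r = 001000010100011:
  s[0] = (101010101010101)·(001000010100011) mod 2 = 0+0+1+0+0+0+0+0+0+0+0+0+0+0+1 mod 2 = 0
  s[1] = (011001100110011)·(001000010100011) mod 2 = 0+0+1+0+0+0+0+0+0+1+0+0+0+1+1 mod 2 = 0
  s[2] = (000111100001111)·(001000010100011) mod 2 = 0+0+0+0+0+0+0+0+0+0+0+0+0+1+1 mod 2 = 0
  s[3] = (000000011111111)·(001000010100011) mod 2 = 0+0+0+0+0+0+0+1+0+1+0+0+0+1+1 mod 2 = 0
Syndrome = 0000
s = 0: no error detected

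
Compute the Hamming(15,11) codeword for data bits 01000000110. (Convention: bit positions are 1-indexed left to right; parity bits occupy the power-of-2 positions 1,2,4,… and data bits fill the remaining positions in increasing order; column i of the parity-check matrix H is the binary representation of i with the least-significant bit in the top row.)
Codeword c = d · G (mod 2), d = 01000000110:
  c[0] = d·G[:,0] = (01000000110)·(11011010101) mod 2 = 0+1+0+0+0+0+0+0+1+0+0 mod 2 = 0
  c[1] = d·G[:,1] = (01000000110)·(10110110011) mod 2 = 0+0+0+0+0+0+0+0+0+1+0 mod 2 = 1
  c[2] = d·G[:,2] = (01000000110)·(10000000000) mod 2 = 0+0+0+0+0+0+0+0+0+0+0 mod 2 = 0
  c[3] = d·G[:,3] = (01000000110)·(01110001111) mod 2 = 0+1+0+0+0+0+0+0+1+1+0 mod 2 = 1
  c[4] = d·G[:,4] = (01000000110)·(01000000000) mod 2 = 0+1+0+0+0+0+0+0+0+0+0 mod 2 = 1
  c[5] = d·G[:,5] = (01000000110)·(00100000000) mod 2 = 0+0+0+0+0+0+0+0+0+0+0 mod 2 = 0
  c[6] = d·G[:,6] = (01000000110)·(00010000000) mod 2 = 0+0+0+0+0+0+0+0+0+0+0 mod 2 = 0
  c[7] = d·G[:,7] = (01000000110)·(00001111111) mod 2 = 0+0+0+0+0+0+0+0+1+1+0 mod 2 = 0
  c[8] = d·G[:,8] = (01000000110)·(00001000000) mod 2 = 0+0+0+0+0+0+0+0+0+0+0 mod 2 = 0
  c[9] = d·G[:,9] = (01000000110)·(00000100000) mod 2 = 0+0+0+0+0+0+0+0+0+0+0 mod 2 = 0
  c[10] = d·G[:,10] = (01000000110)·(00000010000) mod 2 = 0+0+0+0+0+0+0+0+0+0+0 mod 2 = 0
  c[11] = d·G[:,11] = (01000000110)·(00000001000) mod 2 = 0+0+0+0+0+0+0+0+0+0+0 mod 2 = 0
  c[12] = d·G[:,12] = (01000000110)·(00000000100) mod 2 = 0+0+0+0+0+0+0+0+1+0+0 mod 2 = 1
  c[13] = d·G[:,13] = (01000000110)·(00000000010) mod 2 = 0+0+0+0+0+0+0+0+0+1+0 mod 2 = 1
  c[14] = d·G[:,14] = (01000000110)·(00000000001) mod 2 = 0+0+0+0+0+0+0+0+0+0+0 mod 2 = 0
Codeword = 010110000000110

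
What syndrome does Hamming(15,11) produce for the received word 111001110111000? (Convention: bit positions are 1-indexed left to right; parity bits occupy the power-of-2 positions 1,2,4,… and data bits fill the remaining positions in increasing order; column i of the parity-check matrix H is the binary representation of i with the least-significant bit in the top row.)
Syndrome s = H · r^T (mod 2), r = 111001110111000:
  s[0] = (101010101010101)·(111001110111000) mod 2 = 1+0+1+0+0+0+1+0+0+0+1+0+0+0+0 mod 2 = 0
  s[1] = (011001100110011)·(111001110111000) mod 2 = 0+1+1+0+0+1+1+0+0+1+1+0+0+0+0 mod 2 = 0
  s[2] = (000111100001111)·(111001110111000) mod 2 = 0+0+0+0+0+1+1+0+0+0+0+1+0+0+0 mod 2 = 1
  s[3] = (000000011111111)·(111001110111000) mod 2 = 0+0+0+0+0+0+0+1+0+1+1+1+0+0+0 mod 2 = 0
Syndrome = 0010
Non-zero syndrome: error at position 4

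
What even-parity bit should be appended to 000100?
Sum of data bits: 0+0+0+1+0+0 = 1.
1 mod 2 = 1, so parity bit = 1.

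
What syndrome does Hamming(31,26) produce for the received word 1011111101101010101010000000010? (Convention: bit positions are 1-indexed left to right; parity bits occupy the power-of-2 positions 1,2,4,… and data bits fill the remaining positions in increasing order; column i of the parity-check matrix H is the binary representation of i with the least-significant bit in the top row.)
Syndrome s = H · r^T (mod 2), r = 1011111101101010101010000000010:
  s[0] = (1010101010101010101010101010101)·(1011111101101010101010000000010) mod 2 = 1+0+1+0+1+0+1+0+0+0+1+0+1+0+1+0+1+0+1+0+1+0+0+0+0+0+0+0+0+0+0 mod 2 = 0
  s[1] = (0110011001100110011001100110011)·(1011111101101010101010000000010) mod 2 = 0+0+1+0+0+1+1+0+0+1+1+0+0+0+1+0+0+0+1+0+0+0+0+0+0+0+0+0+0+1+0 mod 2 = 0
  s[2] = (0001111000011110000111100001111)·(1011111101101010101010000000010) mod 2 = 0+0+0+1+1+1+1+0+0+0+0+0+1+0+1+0+0+0+0+0+1+0+0+0+0+0+0+0+0+1+0 mod 2 = 0
  s[3] = (0000000111111110000000011111111)·(1011111101101010101010000000010) mod 2 = 0+0+0+0+0+0+0+1+0+1+1+0+1+0+1+0+0+0+0+0+0+0+0+0+0+0+0+0+0+1+0 mod 2 = 0
  s[4] = (0000000000000001111111111111111)·(1011111101101010101010000000010) mod 2 = 0+0+0+0+0+0+0+0+0+0+0+0+0+0+0+0+1+0+1+0+1+0+0+0+0+0+0+0+0+1+0 mod 2 = 0
Syndrome = 00000
s = 0: no error detected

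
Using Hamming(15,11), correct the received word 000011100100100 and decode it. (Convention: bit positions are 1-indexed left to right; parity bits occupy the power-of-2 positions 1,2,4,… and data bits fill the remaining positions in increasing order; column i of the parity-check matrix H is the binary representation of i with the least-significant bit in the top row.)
Syndrome s = H · r^T (mod 2), r = 000011100100100:
  s[0] = (101010101010101)·(000011100100100) mod 2 = 0+0+0+0+1+0+1+0+0+0+0+0+1+0+0 mod 2 = 1
  s[1] = (011001100110011)·(000011100100100) mod 2 = 0+0+0+0+0+1+1+0+0+1+0+0+0+0+0 mod 2 = 1
  s[2] = (000111100001111)·(000011100100100) mod 2 = 0+0+0+0+1+1+1+0+0+0+0+0+1+0+0 mod 2 = 0
  s[3] = (000000011111111)·(000011100100100) mod 2 = 0+0+0+0+0+0+0+0+0+1+0+0+1+0+0 mod 2 = 0
Syndrome = 1100
Column 3 of H equals this syndrome → error at bit 3 (1-indexed).
Flip bit 3: 000011100100100 → 001011100100100
Extract data bits at positions {3,5,6,7,9,10,11,12,13,14,15}: 11110100100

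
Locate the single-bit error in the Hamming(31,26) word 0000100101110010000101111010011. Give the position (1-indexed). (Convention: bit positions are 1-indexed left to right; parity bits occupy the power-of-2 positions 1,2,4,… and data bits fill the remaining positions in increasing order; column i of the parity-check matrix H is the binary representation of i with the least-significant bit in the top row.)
Syndrome s = H · r^T (mod 2), r = 0000100101110010000101111010011:
  s[0] = (1010101010101010101010101010101)·(0000100101110010000101111010011) mod 2 = 0+0+0+0+1+0+0+0+0+0+1+0+0+0+1+0+0+0+0+0+0+0+1+0+1+0+1+0+0+0+1 mod 2 = 1
  s[1] = (0110011001100110011001100110011)·(0000100101110010000101111010011) mod 2 = 0+0+0+0+0+0+0+0+0+1+1+0+0+0+1+0+0+0+0+0+0+1+1+0+0+0+1+0+0+1+1 mod 2 = 0
  s[2] = (0001111000011110000111100001111)·(0000100101110010000101111010011) mod 2 = 0+0+0+0+1+0+0+0+0+0+0+1+0+0+1+0+0+0+0+1+0+1+1+0+0+0+0+0+0+1+1 mod 2 = 0
  s[3] = (0000000111111110000000011111111)·(0000100101110010000101111010011) mod 2 = 0+0+0+0+0+0+0+1+0+1+1+1+0+0+1+0+0+0+0+0+0+0+0+1+1+0+1+0+0+1+1 mod 2 = 0
  s[4] = (0000000000000001111111111111111)·(0000100101110010000101111010011) mod 2 = 0+0+0+0+0+0+0+0+0+0+0+0+0+0+0+0+0+0+0+1+0+1+1+1+1+0+1+0+0+1+1 mod 2 = 0
Syndrome = 10000
Column i of H is the binary representation of i, so the syndrome is the binary index of the flipped bit.
Read s = 10000 with s[0] as LSB: 1·2^0 + 0·2^1 + 0·2^2 + 0·2^3 + 0·2^4 = 1.
Error is at bit position 1.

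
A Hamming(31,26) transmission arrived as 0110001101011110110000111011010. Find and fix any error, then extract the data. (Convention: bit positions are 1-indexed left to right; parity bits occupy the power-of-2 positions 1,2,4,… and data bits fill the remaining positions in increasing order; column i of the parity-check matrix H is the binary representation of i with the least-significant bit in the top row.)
Syndrome s = H · r^T (mod 2), r = 0110001101011110110000111011010:
  s[0] = (1010101010101010101010101010101)·(0110001101011110110000111011010) mod 2 = 0+0+1+0+0+0+1+0+0+0+0+0+1+0+1+0+1+0+0+0+0+0+1+0+1+0+1+0+0+0+0 mod 2 = 0
  s[1] = (0110011001100110011001100110011)·(0110001101011110110000111011010) mod 2 = 0+1+1+0+0+0+1+0+0+1+0+0+0+1+1+0+0+1+0+0+0+0+1+0+0+0+1+0+0+1+0 mod 2 = 0
  s[2] = (0001111000011110000111100001111)·(0110001101011110110000111011010) mod 2 = 0+0+0+0+0+0+1+0+0+0+0+1+1+1+1+0+0+0+0+0+0+0+1+0+0+0+0+1+0+1+0 mod 2 = 0
  s[3] = (0000000111111110000000011111111)·(0110001101011110110000111011010) mod 2 = 0+0+0+0+0+0+0+1+0+1+0+1+1+1+1+0+0+0+0+0+0+0+0+1+1+0+1+1+0+1+0 mod 2 = 1
  s[4] = (0000000000000001111111111111111)·(0110001101011110110000111011010) mod 2 = 0+0+0+0+0+0+0+0+0+0+0+0+0+0+0+0+1+1+0+0+0+0+1+1+1+0+1+1+0+1+0 mod 2 = 0
Syndrome = 00010
Column 8 of H equals this syndrome → error at bit 8 (1-indexed).
Flip bit 8: 0110001101011110110000111011010 → 0110001001011110110000111011010
Extract data bits at positions {3,5,6,7,9,10,11,12,13,14,15,17,18,19,20,21,22,23,24,25,26,27,28,29,30,31}: 10010101111110000111011010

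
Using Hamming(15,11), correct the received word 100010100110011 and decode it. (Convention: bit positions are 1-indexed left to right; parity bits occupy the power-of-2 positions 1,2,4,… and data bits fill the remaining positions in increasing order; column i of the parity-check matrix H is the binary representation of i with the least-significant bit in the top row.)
Syndrome s = H · r^T (mod 2), r = 100010100110011:
  s[0] = (101010101010101)·(100010100110011) mod 2 = 1+0+0+0+1+0+1+0+0+0+1+0+0+0+1 mod 2 = 1
  s[1] = (011001100110011)·(100010100110011) mod 2 = 0+0+0+0+0+0+1+0+0+1+1+0+0+1+1 mod 2 = 1
  s[2] = (000111100001111)·(100010100110011) mod 2 = 0+0+0+0+1+0+1+0+0+0+0+0+0+1+1 mod 2 = 0
  s[3] = (000000011111111)·(100010100110011) mod 2 = 0+0+0+0+0+0+0+0+0+1+1+0+0+1+1 mod 2 = 0
Syndrome = 1100
Column 3 of H equals this syndrome → error at bit 3 (1-indexed).
Flip bit 3: 100010100110011 → 101010100110011
Extract data bits at positions {3,5,6,7,9,10,11,12,13,14,15}: 11010110011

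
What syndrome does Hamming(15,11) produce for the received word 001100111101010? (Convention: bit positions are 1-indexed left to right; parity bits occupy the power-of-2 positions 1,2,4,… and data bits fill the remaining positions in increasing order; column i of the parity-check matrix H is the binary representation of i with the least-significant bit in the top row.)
Syndrome s = H · r^T (mod 2), r = 001100111101010:
  s[0] = (101010101010101)·(001100111101010) mod 2 = 0+0+1+0+0+0+1+0+1+0+0+0+0+0+0 mod 2 = 1
  s[1] = (011001100110011)·(001100111101010) mod 2 = 0+0+1+0+0+0+1+0+0+1+0+0+0+1+0 mod 2 = 0
  s[2] = (000111100001111)·(001100111101010) mod 2 = 0+0+0+1+0+0+1+0+0+0+0+1+0+1+0 mod 2 = 0
  s[3] = (000000011111111)·(001100111101010) mod 2 = 0+0+0+0+0+0+0+1+1+1+0+1+0+1+0 mod 2 = 1
Syndrome = 1001
Non-zero syndrome: error at position 9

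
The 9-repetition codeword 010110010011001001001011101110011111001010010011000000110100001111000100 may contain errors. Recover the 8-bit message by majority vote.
Split into 9-bit blocks and majority-vote each:
  block 1 = 010110010: 4 ones, 5 zeros → 0
  block 2 = 011001001: 4 ones, 5 zeros → 0
  block 3 = 001011101: 5 ones, 4 zeros → 1
  block 4 = 110011111: 7 ones, 2 zeros → 1
  block 5 = 001010010: 3 ones, 6 zeros → 0
  block 6 = 011000000: 2 ones, 7 zeros → 0
  block 7 = 110100001: 4 ones, 5 zeros → 0
  block 8 = 111000100: 4 ones, 5 zeros → 0
Decoded = 00110000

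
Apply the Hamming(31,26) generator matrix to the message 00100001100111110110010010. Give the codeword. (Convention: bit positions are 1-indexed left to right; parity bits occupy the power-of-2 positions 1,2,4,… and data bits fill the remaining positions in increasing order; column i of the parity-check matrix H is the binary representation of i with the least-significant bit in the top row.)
Codeword c = d · G (mod 2), d = 00100001100111110110010010:
  c[0] = d·G[:,0] = (00100001100111110110010010)·(11011010101101010101010101) mod 2 = 0+0+0+0+0+0+0+0+1+0+0+1+0+1+0+1+0+1+0+0+0+1+0+0+0+0 mod 2 = 0
  c[1] = d·G[:,1] = (00100001100111110110010010)·(10110110011011001100110011) mod 2 = 0+0+1+0+0+0+0+0+0+0+0+0+1+1+0+0+0+1+0+0+0+1+0+0+1+0 mod 2 = 0
  c[2] = d·G[:,2] = (00100001100111110110010010)·(10000000000000000000000000) mod 2 = 0+0+0+0+0+0+0+0+0+0+0+0+0+0+0+0+0+0+0+0+0+0+0+0+0+0 mod 2 = 0
  c[3] = d·G[:,3] = (00100001100111110110010010)·(01110001111000111100001111) mod 2 = 0+0+1+0+0+0+0+1+1+0+0+0+0+0+1+1+0+1+0+0+0+0+0+0+1+0 mod 2 = 1
  c[4] = d·G[:,4] = (00100001100111110110010010)·(01000000000000000000000000) mod 2 = 0+0+0+0+0+0+0+0+0+0+0+0+0+0+0+0+0+0+0+0+0+0+0+0+0+0 mod 2 = 0
  c[5] = d·G[:,5] = (00100001100111110110010010)·(00100000000000000000000000) mod 2 = 0+0+1+0+0+0+0+0+0+0+0+0+0+0+0+0+0+0+0+0+0+0+0+0+0+0 mod 2 = 1
  c[6] = d·G[:,6] = (00100001100111110110010010)·(00010000000000000000000000) mod 2 = 0+0+0+0+0+0+0+0+0+0+0+0+0+0+0+0+0+0+0+0+0+0+0+0+0+0 mod 2 = 0
  c[7] = d·G[:,7] = (00100001100111110110010010)·(00001111111000000011111111) mod 2 = 0+0+0+0+0+0+0+1+1+0+0+0+0+0+0+0+0+0+1+0+0+1+0+0+1+0 mod 2 = 1
  c[8] = d·G[:,8] = (00100001100111110110010010)·(00001000000000000000000000) mod 2 = 0+0+0+0+0+0+0+0+0+0+0+0+0+0+0+0+0+0+0+0+0+0+0+0+0+0 mod 2 = 0
  c[9] = d·G[:,9] = (00100001100111110110010010)·(00000100000000000000000000) mod 2 = 0+0+0+0+0+0+0+0+0+0+0+0+0+0+0+0+0+0+0+0+0+0+0+0+0+0 mod 2 = 0
  c[10] = d·G[:,10] = (00100001100111110110010010)·(00000010000000000000000000) mod 2 = 0+0+0+0+0+0+0+0+0+0+0+0+0+0+0+0+0+0+0+0+0+0+0+0+0+0 mod 2 = 0
  c[11] = d·G[:,11] = (00100001100111110110010010)·(00000001000000000000000000) mod 2 = 0+0+0+0+0+0+0+1+0+0+0+0+0+0+0+0+0+0+0+0+0+0+0+0+0+0 mod 2 = 1
  c[12] = d·G[:,12] = (00100001100111110110010010)·(00000000100000000000000000) mod 2 = 0+0+0+0+0+0+0+0+1+0+0+0+0+0+0+0+0+0+0+0+0+0+0+0+0+0 mod 2 = 1
  c[13] = d·G[:,13] = (00100001100111110110010010)·(00000000010000000000000000) mod 2 = 0+0+0+0+0+0+0+0+0+0+0+0+0+0+0+0+0+0+0+0+0+0+0+0+0+0 mod 2 = 0
  c[14] = d·G[:,14] = (00100001100111110110010010)·(00000000001000000000000000) mod 2 = 0+0+0+0+0+0+0+0+0+0+0+0+0+0+0+0+0+0+0+0+0+0+0+0+0+0 mod 2 = 0
  c[15] = d·G[:,15] = (00100001100111110110010010)·(00000000000111111111111111) mod 2 = 0+0+0+0+0+0+0+0+0+0+0+1+1+1+1+1+0+1+1+0+0+1+0+0+1+0 mod 2 = 1
  c[16] = d·G[:,16] = (00100001100111110110010010)·(00000000000100000000000000) mod 2 = 0+0+0+0+0+0+0+0+0+0+0+1+0+0+0+0+0+0+0+0+0+0+0+0+0+0 mod 2 = 1
  c[17] = d·G[:,17] = (00100001100111110110010010)·(00000000000010000000000000) mod 2 = 0+0+0+0+0+0+0+0+0+0+0+0+1+0+0+0+0+0+0+0+0+0+0+0+0+0 mod 2 = 1
  c[18] = d·G[:,18] = (00100001100111110110010010)·(00000000000001000000000000) mod 2 = 0+0+0+0+0+0+0+0+0+0+0+0+0+1+0+0+0+0+0+0+0+0+0+0+0+0 mod 2 = 1
  c[19] = d·G[:,19] = (00100001100111110110010010)·(00000000000000100000000000) mod 2 = 0+0+0+0+0+0+0+0+0+0+0+0+0+0+1+0+0+0+0+0+0+0+0+0+0+0 mod 2 = 1
  c[20] = d·G[:,20] = (00100001100111110110010010)·(00000000000000010000000000) mod 2 = 0+0+0+0+0+0+0+0+0+0+0+0+0+0+0+1+0+0+0+0+0+0+0+0+0+0 mod 2 = 1
  c[21] = d·G[:,21] = (00100001100111110110010010)·(00000000000000001000000000) mod 2 = 0+0+0+0+0+0+0+0+0+0+0+0+0+0+0+0+0+0+0+0+0+0+0+0+0+0 mod 2 = 0
  c[22] = d·G[:,22] = (00100001100111110110010010)·(00000000000000000100000000) mod 2 = 0+0+0+0+0+0+0+0+0+0+0+0+0+0+0+0+0+1+0+0+0+0+0+0+0+0 mod 2 = 1
  c[23] = d·G[:,23] = (00100001100111110110010010)·(00000000000000000010000000) mod 2 = 0+0+0+0+0+0+0+0+0+0+0+0+0+0+0+0+0+0+1+0+0+0+0+0+0+0 mod 2 = 1
  c[24] = d·G[:,24] = (00100001100111110110010010)·(00000000000000000001000000) mod 2 = 0+0+0+0+0+0+0+0+0+0+0+0+0+0+0+0+0+0+0+0+0+0+0+0+0+0 mod 2 = 0
  c[25] = d·G[:,25] = (00100001100111110110010010)·(00000000000000000000100000) mod 2 = 0+0+0+0+0+0+0+0+0+0+0+0+0+0+0+0+0+0+0+0+0+0+0+0+0+0 mod 2 = 0
  c[26] = d·G[:,26] = (00100001100111110110010010)·(00000000000000000000010000) mod 2 = 0+0+0+0+0+0+0+0+0+0+0+0+0+0+0+0+0+0+0+0+0+1+0+0+0+0 mod 2 = 1
  c[27] = d·G[:,27] = (00100001100111110110010010)·(00000000000000000000001000) mod 2 = 0+0+0+0+0+0+0+0+0+0+0+0+0+0+0+0+0+0+0+0+0+0+0+0+0+0 mod 2 = 0
  c[28] = d·G[:,28] = (00100001100111110110010010)·(00000000000000000000000100) mod 2 = 0+0+0+0+0+0+0+0+0+0+0+0+0+0+0+0+0+0+0+0+0+0+0+0+0+0 mod 2 = 0
  c[29] = d·G[:,29] = (00100001100111110110010010)·(00000000000000000000000010) mod 2 = 0+0+0+0+0+0+0+0+0+0+0+0+0+0+0+0+0+0+0+0+0+0+0+0+1+0 mod 2 = 1
  c[30] = d·G[:,30] = (00100001100111110110010010)·(00000000000000000000000001) mod 2 = 0+0+0+0+0+0+0+0+0+0+0+0+0+0+0+0+0+0+0+0+0+0+0+0+0+0 mod 2 = 0
Codeword = 0001010100011001111110110010010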